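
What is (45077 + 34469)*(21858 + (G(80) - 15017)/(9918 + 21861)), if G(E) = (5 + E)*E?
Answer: 558121383910/321 ≈ 1.7387e+9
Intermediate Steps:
G(E) = E*(5 + E)
(45077 + 34469)*(21858 + (G(80) - 15017)/(9918 + 21861)) = (45077 + 34469)*(21858 + (80*(5 + 80) - 15017)/(9918 + 21861)) = 79546*(21858 + (80*85 - 15017)/31779) = 79546*(21858 + (6800 - 15017)*(1/31779)) = 79546*(21858 - 8217*1/31779) = 79546*(21858 - 83/321) = 79546*(7016335/321) = 558121383910/321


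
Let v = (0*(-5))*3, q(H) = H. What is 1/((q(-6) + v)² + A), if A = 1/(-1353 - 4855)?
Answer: 6208/223487 ≈ 0.027778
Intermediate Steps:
v = 0 (v = 0*3 = 0)
A = -1/6208 (A = 1/(-6208) = -1/6208 ≈ -0.00016108)
1/((q(-6) + v)² + A) = 1/((-6 + 0)² - 1/6208) = 1/((-6)² - 1/6208) = 1/(36 - 1/6208) = 1/(223487/6208) = 6208/223487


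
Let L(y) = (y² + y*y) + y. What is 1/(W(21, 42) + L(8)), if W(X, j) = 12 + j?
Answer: 1/190 ≈ 0.0052632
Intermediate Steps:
L(y) = y + 2*y² (L(y) = (y² + y²) + y = 2*y² + y = y + 2*y²)
1/(W(21, 42) + L(8)) = 1/((12 + 42) + 8*(1 + 2*8)) = 1/(54 + 8*(1 + 16)) = 1/(54 + 8*17) = 1/(54 + 136) = 1/190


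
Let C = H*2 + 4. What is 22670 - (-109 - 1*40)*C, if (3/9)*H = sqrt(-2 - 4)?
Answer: 23266 + 894*I*sqrt(6) ≈ 23266.0 + 2189.8*I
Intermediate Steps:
H = 3*I*sqrt(6) (H = 3*sqrt(-2 - 4) = 3*sqrt(-6) = 3*(I*sqrt(6)) = 3*I*sqrt(6) ≈ 7.3485*I)
C = 4 + 6*I*sqrt(6) (C = (3*I*sqrt(6))*2 + 4 = 6*I*sqrt(6) + 4 = 4 + 6*I*sqrt(6) ≈ 4.0 + 14.697*I)
22670 - (-109 - 1*40)*C = 22670 - (-109 - 1*40)*(4 + 6*I*sqrt(6)) = 22670 - (-109 - 40)*(4 + 6*I*sqrt(6)) = 22670 - (-149)*(4 + 6*I*sqrt(6)) = 22670 - (-596 - 894*I*sqrt(6)) = 22670 + (596 + 894*I*sqrt(6)) = 23266 + 894*I*sqrt(6)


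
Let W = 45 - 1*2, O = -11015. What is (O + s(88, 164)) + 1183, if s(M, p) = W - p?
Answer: -9953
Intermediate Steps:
W = 43 (W = 45 - 2 = 43)
s(M, p) = 43 - p
(O + s(88, 164)) + 1183 = (-11015 + (43 - 1*164)) + 1183 = (-11015 + (43 - 164)) + 1183 = (-11015 - 121) + 1183 = -11136 + 1183 = -9953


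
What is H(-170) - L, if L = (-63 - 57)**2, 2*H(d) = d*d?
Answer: 50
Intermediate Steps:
H(d) = d**2/2 (H(d) = (d*d)/2 = d**2/2)
L = 14400 (L = (-120)**2 = 14400)
H(-170) - L = (1/2)*(-170)**2 - 1*14400 = (1/2)*28900 - 14400 = 14450 - 14400 = 50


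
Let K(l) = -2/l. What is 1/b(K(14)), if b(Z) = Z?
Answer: -7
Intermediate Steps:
1/b(K(14)) = 1/(-2/14) = 1/(-2*1/14) = 1/(-⅐) = -7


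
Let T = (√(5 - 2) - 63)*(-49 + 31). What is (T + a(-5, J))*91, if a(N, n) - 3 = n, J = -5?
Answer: 103012 - 1638*√3 ≈ 1.0017e+5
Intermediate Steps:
a(N, n) = 3 + n
T = 1134 - 18*√3 (T = (√3 - 63)*(-18) = (-63 + √3)*(-18) = 1134 - 18*√3 ≈ 1102.8)
(T + a(-5, J))*91 = ((1134 - 18*√3) + (3 - 5))*91 = ((1134 - 18*√3) - 2)*91 = (1132 - 18*√3)*91 = 103012 - 1638*√3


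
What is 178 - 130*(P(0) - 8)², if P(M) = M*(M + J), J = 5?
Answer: -8142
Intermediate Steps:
P(M) = M*(5 + M) (P(M) = M*(M + 5) = M*(5 + M))
178 - 130*(P(0) - 8)² = 178 - 130*(0*(5 + 0) - 8)² = 178 - 130*(0*5 - 8)² = 178 - 130*(0 - 8)² = 178 - 130*(-8)² = 178 - 130*64 = 178 - 8320 = -8142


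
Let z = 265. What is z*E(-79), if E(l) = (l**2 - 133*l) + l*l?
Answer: 6092085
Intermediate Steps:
E(l) = -133*l + 2*l**2 (E(l) = (l**2 - 133*l) + l**2 = -133*l + 2*l**2)
z*E(-79) = 265*(-79*(-133 + 2*(-79))) = 265*(-79*(-133 - 158)) = 265*(-79*(-291)) = 265*22989 = 6092085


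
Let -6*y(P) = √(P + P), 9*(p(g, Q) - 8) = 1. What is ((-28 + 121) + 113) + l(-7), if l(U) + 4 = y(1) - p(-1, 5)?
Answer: 1745/9 - √2/6 ≈ 193.65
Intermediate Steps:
p(g, Q) = 73/9 (p(g, Q) = 8 + (⅑)*1 = 8 + ⅑ = 73/9)
y(P) = -√2*√P/6 (y(P) = -√(P + P)/6 = -√2*√P/6)
l(U) = -109/9 - √2/6 (l(U) = -4 + (-√2*√1/6 - 1*73/9) = -4 + (-⅙*√2*1 - 73/9) = -4 + (-√2/6 - 73/9) = -4 + (-73/9 - √2/6) = -109/9 - √2/6)
((-28 + 121) + 113) + l(-7) = ((-28 + 121) + 113) + (-109/9 - √2/6) = (93 + 113) + (-109/9 - √2/6) = 206 + (-109/9 - √2/6) = 1745/9 - √2/6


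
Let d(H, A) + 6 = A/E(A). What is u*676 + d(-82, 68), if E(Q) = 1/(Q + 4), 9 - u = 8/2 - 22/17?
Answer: 155462/17 ≈ 9144.8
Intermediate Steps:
u = 107/17 (u = 9 - (8/2 - 22/17) = 9 - (8*(½) - 22*1/17) = 9 - (4 - 22/17) = 9 - 1*46/17 = 9 - 46/17 = 107/17 ≈ 6.2941)
E(Q) = 1/(4 + Q)
d(H, A) = -6 + A*(4 + A) (d(H, A) = -6 + A/(1/(4 + A)) = -6 + A*(4 + A))
u*676 + d(-82, 68) = (107/17)*676 + (-6 + 68*(4 + 68)) = 72332/17 + (-6 + 68*72) = 72332/17 + (-6 + 4896) = 72332/17 + 4890 = 155462/17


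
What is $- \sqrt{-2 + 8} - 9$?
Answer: $-9 - \sqrt{6} \approx -11.449$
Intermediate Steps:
$- \sqrt{-2 + 8} - 9 = - \sqrt{6} - 9 = -9 - \sqrt{6}$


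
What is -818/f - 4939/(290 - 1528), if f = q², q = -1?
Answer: -1007745/1238 ≈ -814.01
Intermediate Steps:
f = 1 (f = (-1)² = 1)
-818/f - 4939/(290 - 1528) = -818/1 - 4939/(290 - 1528) = -818*1 - 4939/(-1238) = -818 - 4939*(-1/1238) = -818 + 4939/1238 = -1007745/1238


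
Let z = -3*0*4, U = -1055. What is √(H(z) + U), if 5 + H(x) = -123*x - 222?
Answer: I*√1282 ≈ 35.805*I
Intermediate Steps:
z = 0 (z = 0*4 = 0)
H(x) = -227 - 123*x (H(x) = -5 + (-123*x - 222) = -5 + (-222 - 123*x) = -227 - 123*x)
√(H(z) + U) = √((-227 - 123*0) - 1055) = √((-227 + 0) - 1055) = √(-227 - 1055) = √(-1282) = I*√1282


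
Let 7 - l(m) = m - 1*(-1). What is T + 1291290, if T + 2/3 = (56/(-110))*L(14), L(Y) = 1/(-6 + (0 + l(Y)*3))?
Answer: 1065313714/825 ≈ 1.2913e+6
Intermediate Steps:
l(m) = 6 - m (l(m) = 7 - (m - 1*(-1)) = 7 - (m + 1) = 7 - (1 + m) = 7 + (-1 - m) = 6 - m)
L(Y) = 1/(12 - 3*Y) (L(Y) = 1/(-6 + (0 + (6 - Y)*3)) = 1/(-6 + (0 + (18 - 3*Y))) = 1/(-6 + (18 - 3*Y)) = 1/(12 - 3*Y))
T = -536/825 (T = -⅔ + (56/(-110))*(-1/(-12 + 3*14)) = -⅔ + (-1/110*56)*(-1/(-12 + 42)) = -⅔ - (-28)/(55*30) = -⅔ - 28/55*(-1/30) = -⅔ + 14/825 = -536/825 ≈ -0.64970)
T + 1291290 = -536/825 + 1291290 = 1065313714/825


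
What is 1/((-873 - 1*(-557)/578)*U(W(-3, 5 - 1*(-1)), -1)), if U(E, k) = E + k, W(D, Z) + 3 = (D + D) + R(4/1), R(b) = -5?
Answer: 578/7560555 ≈ 7.6449e-5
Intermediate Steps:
W(D, Z) = -8 + 2*D (W(D, Z) = -3 + ((D + D) - 5) = -3 + (2*D - 5) = -3 + (-5 + 2*D) = -8 + 2*D)
1/((-873 - 1*(-557)/578)*U(W(-3, 5 - 1*(-1)), -1)) = 1/((-873 - 1*(-557)/578)*((-8 + 2*(-3)) - 1)) = 1/((-873 + 557*(1/578))*((-8 - 6) - 1)) = 1/((-873 + 557/578)*(-14 - 1)) = 1/(-504037/578*(-15)) = -578/504037*(-1/15) = 578/7560555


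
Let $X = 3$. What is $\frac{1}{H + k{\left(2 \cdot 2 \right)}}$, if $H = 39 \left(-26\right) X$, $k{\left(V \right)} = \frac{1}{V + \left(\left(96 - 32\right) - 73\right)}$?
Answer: $- \frac{5}{15211} \approx -0.00032871$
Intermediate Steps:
$k{\left(V \right)} = \frac{1}{-9 + V}$ ($k{\left(V \right)} = \frac{1}{V + \left(64 - 73\right)} = \frac{1}{V - 9} = \frac{1}{-9 + V}$)
$H = -3042$ ($H = 39 \left(-26\right) 3 = \left(-1014\right) 3 = -3042$)
$\frac{1}{H + k{\left(2 \cdot 2 \right)}} = \frac{1}{-3042 + \frac{1}{-9 + 2 \cdot 2}} = \frac{1}{-3042 + \frac{1}{-9 + 4}} = \frac{1}{-3042 + \frac{1}{-5}} = \frac{1}{-3042 - \frac{1}{5}} = \frac{1}{- \frac{15211}{5}} = - \frac{5}{15211}$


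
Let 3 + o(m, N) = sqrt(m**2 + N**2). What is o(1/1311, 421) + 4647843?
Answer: 4647840 + sqrt(304627828762)/1311 ≈ 4.6483e+6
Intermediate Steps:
o(m, N) = -3 + sqrt(N**2 + m**2) (o(m, N) = -3 + sqrt(m**2 + N**2) = -3 + sqrt(N**2 + m**2))
o(1/1311, 421) + 4647843 = (-3 + sqrt(421**2 + (1/1311)**2)) + 4647843 = (-3 + sqrt(177241 + (1/1311)**2)) + 4647843 = (-3 + sqrt(177241 + 1/1718721)) + 4647843 = (-3 + sqrt(304627828762/1718721)) + 4647843 = (-3 + sqrt(304627828762)/1311) + 4647843 = 4647840 + sqrt(304627828762)/1311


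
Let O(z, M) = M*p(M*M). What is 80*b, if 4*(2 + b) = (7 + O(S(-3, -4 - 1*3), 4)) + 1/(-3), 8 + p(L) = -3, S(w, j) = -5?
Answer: -2720/3 ≈ -906.67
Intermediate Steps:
p(L) = -11 (p(L) = -8 - 3 = -11)
O(z, M) = -11*M (O(z, M) = M*(-11) = -11*M)
b = -34/3 (b = -2 + ((7 - 11*4) + 1/(-3))/4 = -2 + ((7 - 44) - ⅓)/4 = -2 + (-37 - ⅓)/4 = -2 + (¼)*(-112/3) = -2 - 28/3 = -34/3 ≈ -11.333)
80*b = 80*(-34/3) = -2720/3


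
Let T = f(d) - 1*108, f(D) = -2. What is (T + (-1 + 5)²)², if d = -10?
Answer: 8836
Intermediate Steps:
T = -110 (T = -2 - 1*108 = -2 - 108 = -110)
(T + (-1 + 5)²)² = (-110 + (-1 + 5)²)² = (-110 + 4²)² = (-110 + 16)² = (-94)² = 8836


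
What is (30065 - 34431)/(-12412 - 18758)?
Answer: 2183/15585 ≈ 0.14007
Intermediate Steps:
(30065 - 34431)/(-12412 - 18758) = -4366/(-31170) = -4366*(-1/31170) = 2183/15585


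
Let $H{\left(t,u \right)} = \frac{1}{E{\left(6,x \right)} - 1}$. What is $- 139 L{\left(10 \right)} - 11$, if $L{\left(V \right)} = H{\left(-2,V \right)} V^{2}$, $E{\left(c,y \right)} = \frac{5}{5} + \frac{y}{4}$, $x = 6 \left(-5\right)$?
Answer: $\frac{5527}{3} \approx 1842.3$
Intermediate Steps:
$x = -30$
$E{\left(c,y \right)} = 1 + \frac{y}{4}$ ($E{\left(c,y \right)} = 5 \cdot \frac{1}{5} + y \frac{1}{4} = 1 + \frac{y}{4}$)
$H{\left(t,u \right)} = - \frac{2}{15}$ ($H{\left(t,u \right)} = \frac{1}{\left(1 + \frac{1}{4} \left(-30\right)\right) - 1} = \frac{1}{\left(1 - \frac{15}{2}\right) - 1} = \frac{1}{- \frac{13}{2} - 1} = \frac{1}{- \frac{15}{2}} = - \frac{2}{15}$)
$L{\left(V \right)} = - \frac{2 V^{2}}{15}$
$- 139 L{\left(10 \right)} - 11 = - 139 \left(- \frac{2 \cdot 10^{2}}{15}\right) - 11 = - 139 \left(\left(- \frac{2}{15}\right) 100\right) - 11 = \left(-139\right) \left(- \frac{40}{3}\right) - 11 = \frac{5560}{3} - 11 = \frac{5527}{3}$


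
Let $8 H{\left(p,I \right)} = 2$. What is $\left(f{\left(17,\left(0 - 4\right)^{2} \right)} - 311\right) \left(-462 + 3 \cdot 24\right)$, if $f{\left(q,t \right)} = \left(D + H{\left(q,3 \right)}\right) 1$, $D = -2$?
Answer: $\frac{243945}{2} \approx 1.2197 \cdot 10^{5}$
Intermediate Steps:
$H{\left(p,I \right)} = \frac{1}{4}$ ($H{\left(p,I \right)} = \frac{1}{8} \cdot 2 = \frac{1}{4}$)
$f{\left(q,t \right)} = - \frac{7}{4}$ ($f{\left(q,t \right)} = \left(-2 + \frac{1}{4}\right) 1 = \left(- \frac{7}{4}\right) 1 = - \frac{7}{4}$)
$\left(f{\left(17,\left(0 - 4\right)^{2} \right)} - 311\right) \left(-462 + 3 \cdot 24\right) = \left(- \frac{7}{4} - 311\right) \left(-462 + 3 \cdot 24\right) = - \frac{1251 \left(-462 + 72\right)}{4} = \left(- \frac{1251}{4}\right) \left(-390\right) = \frac{243945}{2}$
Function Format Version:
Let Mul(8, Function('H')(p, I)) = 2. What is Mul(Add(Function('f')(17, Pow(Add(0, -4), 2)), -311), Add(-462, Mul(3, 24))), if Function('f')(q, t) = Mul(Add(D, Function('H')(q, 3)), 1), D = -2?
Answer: Rational(243945, 2) ≈ 1.2197e+5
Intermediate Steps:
Function('H')(p, I) = Rational(1, 4) (Function('H')(p, I) = Mul(Rational(1, 8), 2) = Rational(1, 4))
Function('f')(q, t) = Rational(-7, 4) (Function('f')(q, t) = Mul(Add(-2, Rational(1, 4)), 1) = Mul(Rational(-7, 4), 1) = Rational(-7, 4))
Mul(Add(Function('f')(17, Pow(Add(0, -4), 2)), -311), Add(-462, Mul(3, 24))) = Mul(Add(Rational(-7, 4), -311), Add(-462, Mul(3, 24))) = Mul(Rational(-1251, 4), Add(-462, 72)) = Mul(Rational(-1251, 4), -390) = Rational(243945, 2)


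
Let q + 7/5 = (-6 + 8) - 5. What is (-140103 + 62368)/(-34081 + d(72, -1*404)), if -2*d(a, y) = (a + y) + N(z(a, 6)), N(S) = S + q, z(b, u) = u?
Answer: 388675/169579 ≈ 2.2920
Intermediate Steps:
q = -22/5 (q = -7/5 + ((-6 + 8) - 5) = -7/5 + (2 - 5) = -7/5 - 3 = -22/5 ≈ -4.4000)
N(S) = -22/5 + S (N(S) = S - 22/5 = -22/5 + S)
d(a, y) = -4/5 - a/2 - y/2 (d(a, y) = -((a + y) + (-22/5 + 6))/2 = -((a + y) + 8/5)/2 = -(8/5 + a + y)/2 = -4/5 - a/2 - y/2)
(-140103 + 62368)/(-34081 + d(72, -1*404)) = (-140103 + 62368)/(-34081 + (-4/5 - 1/2*72 - (-1)*404/2)) = -77735/(-34081 + (-4/5 - 36 - 1/2*(-404))) = -77735/(-34081 + (-4/5 - 36 + 202)) = -77735/(-34081 + 826/5) = -77735/(-169579/5) = -77735*(-5/169579) = 388675/169579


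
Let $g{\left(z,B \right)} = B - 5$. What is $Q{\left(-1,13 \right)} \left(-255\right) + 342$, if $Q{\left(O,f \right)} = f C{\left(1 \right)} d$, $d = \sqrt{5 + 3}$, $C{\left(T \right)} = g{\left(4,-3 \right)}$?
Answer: $342 + 53040 \sqrt{2} \approx 75352.0$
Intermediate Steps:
$g{\left(z,B \right)} = -5 + B$ ($g{\left(z,B \right)} = B - 5 = -5 + B$)
$C{\left(T \right)} = -8$ ($C{\left(T \right)} = -5 - 3 = -8$)
$d = 2 \sqrt{2}$ ($d = \sqrt{8} = 2 \sqrt{2} \approx 2.8284$)
$Q{\left(O,f \right)} = - 16 f \sqrt{2}$ ($Q{\left(O,f \right)} = f \left(-8\right) 2 \sqrt{2} = - 8 f 2 \sqrt{2} = - 16 f \sqrt{2}$)
$Q{\left(-1,13 \right)} \left(-255\right) + 342 = \left(-16\right) 13 \sqrt{2} \left(-255\right) + 342 = - 208 \sqrt{2} \left(-255\right) + 342 = 53040 \sqrt{2} + 342 = 342 + 53040 \sqrt{2}$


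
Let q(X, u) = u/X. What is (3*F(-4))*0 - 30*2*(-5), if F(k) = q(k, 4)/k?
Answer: 300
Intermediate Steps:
F(k) = 4/k**2 (F(k) = (4/k)/k = 4/k**2)
(3*F(-4))*0 - 30*2*(-5) = (3*(4/(-4)**2))*0 - 30*2*(-5) = (3*(4*(1/16)))*0 - 60*(-5) = (3*(1/4))*0 + 300 = (3/4)*0 + 300 = 0 + 300 = 300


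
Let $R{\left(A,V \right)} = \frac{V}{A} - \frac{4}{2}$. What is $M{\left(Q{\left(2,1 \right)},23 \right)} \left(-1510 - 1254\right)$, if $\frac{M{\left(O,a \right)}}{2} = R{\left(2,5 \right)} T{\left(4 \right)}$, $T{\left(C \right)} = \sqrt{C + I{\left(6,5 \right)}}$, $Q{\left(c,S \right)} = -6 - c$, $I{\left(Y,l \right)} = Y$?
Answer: $- 2764 \sqrt{10} \approx -8740.5$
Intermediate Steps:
$R{\left(A,V \right)} = -2 + \frac{V}{A}$ ($R{\left(A,V \right)} = \frac{V}{A} - 2 = -2 + \frac{V}{A}$)
$T{\left(C \right)} = \sqrt{6 + C}$ ($T{\left(C \right)} = \sqrt{C + 6} = \sqrt{6 + C}$)
$M{\left(O,a \right)} = \sqrt{10}$ ($M{\left(O,a \right)} = 2 \left(-2 + \frac{5}{2}\right) \sqrt{6 + 4} = 2 \left(-2 + 5 \cdot \frac{1}{2}\right) \sqrt{10} = 2 \left(-2 + \frac{5}{2}\right) \sqrt{10} = 2 \frac{\sqrt{10}}{2} = \sqrt{10}$)
$M{\left(Q{\left(2,1 \right)},23 \right)} \left(-1510 - 1254\right) = \sqrt{10} \left(-1510 - 1254\right) = \sqrt{10} \left(-2764\right) = - 2764 \sqrt{10}$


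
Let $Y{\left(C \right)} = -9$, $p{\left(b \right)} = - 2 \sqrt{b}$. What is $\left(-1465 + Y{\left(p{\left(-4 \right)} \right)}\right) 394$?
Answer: $-580756$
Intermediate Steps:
$\left(-1465 + Y{\left(p{\left(-4 \right)} \right)}\right) 394 = \left(-1465 - 9\right) 394 = \left(-1474\right) 394 = -580756$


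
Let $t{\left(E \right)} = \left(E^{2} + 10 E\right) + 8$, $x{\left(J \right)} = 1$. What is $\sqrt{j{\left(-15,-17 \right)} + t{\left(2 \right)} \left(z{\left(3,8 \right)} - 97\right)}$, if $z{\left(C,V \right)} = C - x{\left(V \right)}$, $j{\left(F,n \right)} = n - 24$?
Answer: $i \sqrt{3081} \approx 55.507 i$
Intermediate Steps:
$j{\left(F,n \right)} = -24 + n$ ($j{\left(F,n \right)} = n - 24 = -24 + n$)
$t{\left(E \right)} = 8 + E^{2} + 10 E$
$z{\left(C,V \right)} = -1 + C$ ($z{\left(C,V \right)} = C - 1 = -1 + C$)
$\sqrt{j{\left(-15,-17 \right)} + t{\left(2 \right)} \left(z{\left(3,8 \right)} - 97\right)} = \sqrt{\left(-24 - 17\right) + \left(8 + 2^{2} + 10 \cdot 2\right) \left(\left(-1 + 3\right) - 97\right)} = \sqrt{-41 + \left(8 + 4 + 20\right) \left(2 - 97\right)} = \sqrt{-41 + 32 \left(-95\right)} = \sqrt{-41 - 3040} = \sqrt{-3081} = i \sqrt{3081}$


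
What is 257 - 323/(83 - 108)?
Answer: 6748/25 ≈ 269.92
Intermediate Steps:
257 - 323/(83 - 108) = 257 - 323/(-25) = 257 - 1/25*(-323) = 257 + 323/25 = 6748/25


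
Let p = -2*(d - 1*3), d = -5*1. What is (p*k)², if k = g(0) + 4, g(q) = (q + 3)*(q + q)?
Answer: 4096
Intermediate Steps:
g(q) = 2*q*(3 + q) (g(q) = (3 + q)*(2*q) = 2*q*(3 + q))
d = -5
p = 16 (p = -2*(-5 - 1*3) = -2*(-5 - 3) = -2*(-8) = 16)
k = 4 (k = 2*0*(3 + 0) + 4 = 2*0*3 + 4 = 0 + 4 = 4)
(p*k)² = (16*4)² = 64² = 4096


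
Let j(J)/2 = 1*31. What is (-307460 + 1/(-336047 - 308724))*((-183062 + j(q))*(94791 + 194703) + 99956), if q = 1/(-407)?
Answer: 10502288785917495455084/644771 ≈ 1.6288e+16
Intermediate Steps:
q = -1/407 ≈ -0.0024570
j(J) = 62 (j(J) = 2*(1*31) = 2*31 = 62)
(-307460 + 1/(-336047 - 308724))*((-183062 + j(q))*(94791 + 194703) + 99956) = (-307460 + 1/(-336047 - 308724))*((-183062 + 62)*(94791 + 194703) + 99956) = (-307460 + 1/(-644771))*(-183000*289494 + 99956) = (-307460 - 1/644771)*(-52977402000 + 99956) = -198241291661/644771*(-52977302044) = 10502288785917495455084/644771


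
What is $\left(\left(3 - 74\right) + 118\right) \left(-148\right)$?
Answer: $-6956$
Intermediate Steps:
$\left(\left(3 - 74\right) + 118\right) \left(-148\right) = \left(-71 + 118\right) \left(-148\right) = 47 \left(-148\right) = -6956$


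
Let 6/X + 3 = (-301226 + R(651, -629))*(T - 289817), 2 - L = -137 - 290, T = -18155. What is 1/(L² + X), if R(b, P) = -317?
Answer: 92866800793/17091298884744519 ≈ 5.4336e-6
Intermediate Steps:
L = 429 (L = 2 - (-137 - 290) = 2 - 1*(-427) = 2 + 427 = 429)
X = 6/92866800793 (X = 6/(-3 + (-301226 - 317)*(-18155 - 289817)) = 6/(-3 - 301543*(-307972)) = 6/(-3 + 92866800796) = 6/92866800793 ≈ 6.4609e-11)
1/(L² + X) = 1/(429² + 6/92866800793) = 1/(184041 + 6/92866800793) = 1/(17091298884744519/92866800793) = 92866800793/17091298884744519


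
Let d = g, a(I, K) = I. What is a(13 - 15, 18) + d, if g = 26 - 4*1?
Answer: 20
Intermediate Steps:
g = 22 (g = 26 - 4 = 22)
d = 22
a(13 - 15, 18) + d = (13 - 15) + 22 = -2 + 22 = 20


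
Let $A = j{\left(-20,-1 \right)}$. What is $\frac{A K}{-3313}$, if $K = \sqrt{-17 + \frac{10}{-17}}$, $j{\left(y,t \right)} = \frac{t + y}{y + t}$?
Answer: $- \frac{i \sqrt{5083}}{56321} \approx - 0.0012659 i$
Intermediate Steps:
$j{\left(y,t \right)} = 1$ ($j{\left(y,t \right)} = \frac{t + y}{t + y} = 1$)
$A = 1$
$K = \frac{i \sqrt{5083}}{17}$ ($K = \sqrt{-17 + 10 \left(- \frac{1}{17}\right)} = \sqrt{-17 - \frac{10}{17}} = \sqrt{- \frac{299}{17}} = \frac{i \sqrt{5083}}{17} \approx 4.1938 i$)
$\frac{A K}{-3313} = \frac{1 \frac{i \sqrt{5083}}{17}}{-3313} = \frac{i \sqrt{5083}}{17} \left(- \frac{1}{3313}\right) = - \frac{i \sqrt{5083}}{56321}$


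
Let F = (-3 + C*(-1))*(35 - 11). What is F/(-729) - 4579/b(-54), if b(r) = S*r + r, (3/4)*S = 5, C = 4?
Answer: 126209/11178 ≈ 11.291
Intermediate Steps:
S = 20/3 (S = (4/3)*5 = 20/3 ≈ 6.6667)
b(r) = 23*r/3 (b(r) = 20*r/3 + r = 23*r/3)
F = -168 (F = (-3 + 4*(-1))*(35 - 11) = (-3 - 4)*24 = -7*24 = -168)
F/(-729) - 4579/b(-54) = -168/(-729) - 4579/((23/3)*(-54)) = -168*(-1/729) - 4579/(-414) = 56/243 - 4579*(-1/414) = 56/243 + 4579/414 = 126209/11178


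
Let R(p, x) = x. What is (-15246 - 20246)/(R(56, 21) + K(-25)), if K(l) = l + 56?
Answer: -8873/13 ≈ -682.54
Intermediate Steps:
K(l) = 56 + l
(-15246 - 20246)/(R(56, 21) + K(-25)) = (-15246 - 20246)/(21 + (56 - 25)) = -35492/(21 + 31) = -35492/52 = -35492*1/52 = -8873/13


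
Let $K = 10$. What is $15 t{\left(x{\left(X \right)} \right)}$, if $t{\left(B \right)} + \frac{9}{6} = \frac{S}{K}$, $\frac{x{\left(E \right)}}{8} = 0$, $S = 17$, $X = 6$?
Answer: $3$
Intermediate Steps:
$x{\left(E \right)} = 0$ ($x{\left(E \right)} = 8 \cdot 0 = 0$)
$t{\left(B \right)} = \frac{1}{5}$ ($t{\left(B \right)} = - \frac{3}{2} + \frac{17}{10} = \frac{1}{5}$)
$15 t{\left(x{\left(X \right)} \right)} = 15 \cdot \frac{1}{5} = 3$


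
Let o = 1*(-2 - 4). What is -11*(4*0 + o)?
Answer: 66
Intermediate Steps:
o = -6 (o = 1*(-6) = -6)
-11*(4*0 + o) = -11*(4*0 - 6) = -11*(0 - 6) = -11*(-6) = 66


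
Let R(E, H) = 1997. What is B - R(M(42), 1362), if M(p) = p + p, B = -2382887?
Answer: -2384884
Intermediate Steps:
M(p) = 2*p
B - R(M(42), 1362) = -2382887 - 1*1997 = -2382887 - 1997 = -2384884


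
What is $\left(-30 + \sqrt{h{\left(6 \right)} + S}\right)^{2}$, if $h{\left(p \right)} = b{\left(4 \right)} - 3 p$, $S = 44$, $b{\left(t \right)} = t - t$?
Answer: $\left(30 - \sqrt{26}\right)^{2} \approx 620.06$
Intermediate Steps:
$b{\left(t \right)} = 0$
$h{\left(p \right)} = - 3 p$ ($h{\left(p \right)} = 0 - 3 p = - 3 p$)
$\left(-30 + \sqrt{h{\left(6 \right)} + S}\right)^{2} = \left(-30 + \sqrt{\left(-3\right) 6 + 44}\right)^{2} = \left(-30 + \sqrt{-18 + 44}\right)^{2} = \left(-30 + \sqrt{26}\right)^{2}$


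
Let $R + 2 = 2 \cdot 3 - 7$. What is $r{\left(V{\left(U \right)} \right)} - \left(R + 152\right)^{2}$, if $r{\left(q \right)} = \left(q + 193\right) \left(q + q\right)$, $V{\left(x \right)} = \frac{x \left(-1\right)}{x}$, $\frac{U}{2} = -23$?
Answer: $-22585$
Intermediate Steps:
$U = -46$ ($U = 2 \left(-23\right) = -46$)
$R = -3$ ($R = -2 + \left(2 \cdot 3 - 7\right) = -2 + \left(6 - 7\right) = -2 - 1 = -3$)
$V{\left(x \right)} = -1$ ($V{\left(x \right)} = \frac{\left(-1\right) x}{x} = -1$)
$r{\left(q \right)} = 2 q \left(193 + q\right)$ ($r{\left(q \right)} = \left(193 + q\right) 2 q = 2 q \left(193 + q\right)$)
$r{\left(V{\left(U \right)} \right)} - \left(R + 152\right)^{2} = 2 \left(-1\right) \left(193 - 1\right) - \left(-3 + 152\right)^{2} = 2 \left(-1\right) 192 - 149^{2} = -384 - 22201 = -22585$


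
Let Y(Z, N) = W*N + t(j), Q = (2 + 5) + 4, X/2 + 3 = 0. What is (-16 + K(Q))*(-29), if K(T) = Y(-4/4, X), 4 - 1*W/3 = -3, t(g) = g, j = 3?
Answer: 4031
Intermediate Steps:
W = 21 (W = 12 - 3*(-3) = 12 + 9 = 21)
X = -6 (X = -6 + 2*0 = -6 + 0 = -6)
Q = 11 (Q = 7 + 4 = 11)
Y(Z, N) = 3 + 21*N (Y(Z, N) = 21*N + 3 = 3 + 21*N)
K(T) = -123 (K(T) = 3 + 21*(-6) = 3 - 126 = -123)
(-16 + K(Q))*(-29) = (-16 - 123)*(-29) = -139*(-29) = 4031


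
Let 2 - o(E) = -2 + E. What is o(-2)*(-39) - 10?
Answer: -244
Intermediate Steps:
o(E) = 4 - E (o(E) = 2 - (-2 + E) = 2 + (2 - E) = 4 - E)
o(-2)*(-39) - 10 = (4 - 1*(-2))*(-39) - 10 = (4 + 2)*(-39) - 10 = 6*(-39) - 10 = -234 - 10 = -244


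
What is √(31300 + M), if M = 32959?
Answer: √64259 ≈ 253.49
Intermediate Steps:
√(31300 + M) = √(31300 + 32959) = √64259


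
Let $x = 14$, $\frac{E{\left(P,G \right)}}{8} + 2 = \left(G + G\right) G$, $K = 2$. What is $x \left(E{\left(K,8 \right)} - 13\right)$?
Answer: $13930$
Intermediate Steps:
$E{\left(P,G \right)} = -16 + 16 G^{2}$ ($E{\left(P,G \right)} = -16 + 8 \left(G + G\right) G = -16 + 8 \cdot 2 G G = -16 + 8 \cdot 2 G^{2} = -16 + 16 G^{2}$)
$x \left(E{\left(K,8 \right)} - 13\right) = 14 \left(\left(-16 + 16 \cdot 8^{2}\right) - 13\right) = 14 \left(\left(-16 + 16 \cdot 64\right) - 13\right) = 14 \left(\left(-16 + 1024\right) - 13\right) = 14 \left(1008 - 13\right) = 14 \cdot 995 = 13930$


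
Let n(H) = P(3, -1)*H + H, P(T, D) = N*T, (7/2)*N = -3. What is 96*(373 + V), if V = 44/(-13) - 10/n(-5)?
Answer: 5056608/143 ≈ 35361.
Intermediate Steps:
N = -6/7 (N = (2/7)*(-3) = -6/7 ≈ -0.85714)
P(T, D) = -6*T/7
n(H) = -11*H/7 (n(H) = (-6/7*3)*H + H = -18*H/7 + H = -11*H/7)
V = -666/143 (V = 44/(-13) - 10/((-11/7*(-5))) = 44*(-1/13) - 10/55/7 = -44/13 - 10*7/55 = -44/13 - 14/11 = -666/143 ≈ -4.6573)
96*(373 + V) = 96*(373 - 666/143) = 96*(52673/143) = 5056608/143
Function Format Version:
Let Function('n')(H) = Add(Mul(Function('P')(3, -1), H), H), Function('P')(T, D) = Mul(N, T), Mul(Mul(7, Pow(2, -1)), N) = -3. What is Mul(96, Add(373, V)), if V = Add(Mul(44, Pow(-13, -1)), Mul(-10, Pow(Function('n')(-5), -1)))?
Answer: Rational(5056608, 143) ≈ 35361.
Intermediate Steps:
N = Rational(-6, 7) (N = Mul(Rational(2, 7), -3) = Rational(-6, 7) ≈ -0.85714)
Function('P')(T, D) = Mul(Rational(-6, 7), T)
Function('n')(H) = Mul(Rational(-11, 7), H) (Function('n')(H) = Add(Mul(Mul(Rational(-6, 7), 3), H), H) = Add(Mul(Rational(-18, 7), H), H) = Mul(Rational(-11, 7), H))
V = Rational(-666, 143) (V = Add(Mul(44, Pow(-13, -1)), Mul(-10, Pow(Mul(Rational(-11, 7), -5), -1))) = Add(Mul(44, Rational(-1, 13)), Mul(-10, Pow(Rational(55, 7), -1))) = Add(Rational(-44, 13), Mul(-10, Rational(7, 55))) = Add(Rational(-44, 13), Rational(-14, 11)) = Rational(-666, 143) ≈ -4.6573)
Mul(96, Add(373, V)) = Mul(96, Add(373, Rational(-666, 143))) = Mul(96, Rational(52673, 143)) = Rational(5056608, 143)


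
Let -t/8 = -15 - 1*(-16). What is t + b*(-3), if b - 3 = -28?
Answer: 67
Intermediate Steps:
b = -25 (b = 3 - 28 = -25)
t = -8 (t = -8*(-15 - 1*(-16)) = -8*(-15 + 16) = -8*1 = -8)
t + b*(-3) = -8 - 25*(-3) = -8 + 75 = 67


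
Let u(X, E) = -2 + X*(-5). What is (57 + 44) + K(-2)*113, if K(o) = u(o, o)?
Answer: 1005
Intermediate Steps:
u(X, E) = -2 - 5*X
K(o) = -2 - 5*o
(57 + 44) + K(-2)*113 = (57 + 44) + (-2 - 5*(-2))*113 = 101 + (-2 + 10)*113 = 101 + 8*113 = 101 + 904 = 1005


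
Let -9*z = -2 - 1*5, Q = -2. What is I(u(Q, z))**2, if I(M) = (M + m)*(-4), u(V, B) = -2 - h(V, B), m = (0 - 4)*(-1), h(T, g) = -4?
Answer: 576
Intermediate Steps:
z = 7/9 (z = -(-2 - 1*5)/9 = -(-2 - 5)/9 = -1/9*(-7) = 7/9 ≈ 0.77778)
m = 4 (m = -4*(-1) = 4)
u(V, B) = 2 (u(V, B) = -2 - 1*(-4) = -2 + 4 = 2)
I(M) = -16 - 4*M (I(M) = (M + 4)*(-4) = (4 + M)*(-4) = -16 - 4*M)
I(u(Q, z))**2 = (-16 - 4*2)**2 = (-16 - 8)**2 = (-24)**2 = 576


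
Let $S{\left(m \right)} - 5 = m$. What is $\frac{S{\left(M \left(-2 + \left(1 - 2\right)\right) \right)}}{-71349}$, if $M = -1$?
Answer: $- \frac{8}{71349} \approx -0.00011212$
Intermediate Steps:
$S{\left(m \right)} = 5 + m$
$\frac{S{\left(M \left(-2 + \left(1 - 2\right)\right) \right)}}{-71349} = \frac{5 - \left(-2 + \left(1 - 2\right)\right)}{-71349} = \left(5 - \left(-2 - 1\right)\right) \left(- \frac{1}{71349}\right) = \left(5 - -3\right) \left(- \frac{1}{71349}\right) = \left(5 + 3\right) \left(- \frac{1}{71349}\right) = 8 \left(- \frac{1}{71349}\right) = - \frac{8}{71349}$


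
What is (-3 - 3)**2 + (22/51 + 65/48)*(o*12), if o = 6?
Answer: 5595/34 ≈ 164.56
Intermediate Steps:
(-3 - 3)**2 + (22/51 + 65/48)*(o*12) = (-3 - 3)**2 + (22/51 + 65/48)*(6*12) = (-6)**2 + (22*(1/51) + 65*(1/48))*72 = 36 + (22/51 + 65/48)*72 = 36 + (1457/816)*72 = 36 + 4371/34 = 5595/34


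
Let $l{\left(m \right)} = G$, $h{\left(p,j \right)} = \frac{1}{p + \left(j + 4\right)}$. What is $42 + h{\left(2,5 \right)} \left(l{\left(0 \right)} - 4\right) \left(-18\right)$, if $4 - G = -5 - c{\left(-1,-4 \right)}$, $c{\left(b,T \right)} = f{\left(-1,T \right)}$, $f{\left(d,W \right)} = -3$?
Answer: $\frac{426}{11} \approx 38.727$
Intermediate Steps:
$c{\left(b,T \right)} = -3$
$G = 6$ ($G = 4 - \left(-5 - -3\right) = 4 - \left(-5 + 3\right) = 4 - -2 = 4 + 2 = 6$)
$h{\left(p,j \right)} = \frac{1}{4 + j + p}$ ($h{\left(p,j \right)} = \frac{1}{p + \left(4 + j\right)} = \frac{1}{4 + j + p}$)
$l{\left(m \right)} = 6$
$42 + h{\left(2,5 \right)} \left(l{\left(0 \right)} - 4\right) \left(-18\right) = 42 + \frac{6 - 4}{4 + 5 + 2} \left(-18\right) = 42 + \frac{1}{11} \cdot 2 \left(-18\right) = 42 + \frac{2}{11} \left(-18\right) = 42 - \frac{36}{11} = \frac{426}{11}$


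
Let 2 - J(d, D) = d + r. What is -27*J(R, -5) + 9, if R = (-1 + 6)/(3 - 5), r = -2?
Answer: -333/2 ≈ -166.50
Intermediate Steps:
R = -5/2 (R = 5/(-2) = 5*(-½) = -5/2 ≈ -2.5000)
J(d, D) = 4 - d (J(d, D) = 2 - (d - 2) = 2 - (-2 + d) = 2 + (2 - d) = 4 - d)
-27*J(R, -5) + 9 = -27*(4 - 1*(-5/2)) + 9 = -27*(4 + 5/2) + 9 = -27*13/2 + 9 = -351/2 + 9 = -333/2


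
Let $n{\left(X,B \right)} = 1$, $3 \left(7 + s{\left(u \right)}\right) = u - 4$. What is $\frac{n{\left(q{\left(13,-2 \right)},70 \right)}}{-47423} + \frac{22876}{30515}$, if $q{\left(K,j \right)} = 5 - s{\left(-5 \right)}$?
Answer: $\frac{1084818033}{1447112845} \approx 0.74964$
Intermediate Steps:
$s{\left(u \right)} = - \frac{25}{3} + \frac{u}{3}$ ($s{\left(u \right)} = -7 + \frac{u - 4}{3} = -7 + \frac{-4 + u}{3} = -7 + \left(- \frac{4}{3} + \frac{u}{3}\right) = - \frac{25}{3} + \frac{u}{3}$)
$q{\left(K,j \right)} = 15$ ($q{\left(K,j \right)} = 5 - \left(- \frac{25}{3} + \frac{1}{3} \left(-5\right)\right) = 5 - \left(- \frac{25}{3} - \frac{5}{3}\right) = 5 - -10 = 5 + 10 = 15$)
$\frac{n{\left(q{\left(13,-2 \right)},70 \right)}}{-47423} + \frac{22876}{30515} = 1 \frac{1}{-47423} + \frac{22876}{30515} = 1 \left(- \frac{1}{47423}\right) + 22876 \cdot \frac{1}{30515} = - \frac{1}{47423} + \frac{22876}{30515} = \frac{1084818033}{1447112845}$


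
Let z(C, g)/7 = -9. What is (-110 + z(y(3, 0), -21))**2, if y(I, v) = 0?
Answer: 29929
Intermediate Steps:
z(C, g) = -63 (z(C, g) = 7*(-9) = -63)
(-110 + z(y(3, 0), -21))**2 = (-110 - 63)**2 = (-173)**2 = 29929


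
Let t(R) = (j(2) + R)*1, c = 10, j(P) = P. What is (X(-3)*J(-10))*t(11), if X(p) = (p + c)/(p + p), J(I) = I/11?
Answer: 455/33 ≈ 13.788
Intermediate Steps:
J(I) = I/11 (J(I) = I*(1/11) = I/11)
t(R) = 2 + R (t(R) = (2 + R)*1 = 2 + R)
X(p) = (10 + p)/(2*p) (X(p) = (p + 10)/(p + p) = (10 + p)/((2*p)) = (10 + p)*(1/(2*p)) = (10 + p)/(2*p))
(X(-3)*J(-10))*t(11) = (((½)*(10 - 3)/(-3))*((1/11)*(-10)))*(2 + 11) = (((½)*(-⅓)*7)*(-10/11))*13 = -7/6*(-10/11)*13 = (35/33)*13 = 455/33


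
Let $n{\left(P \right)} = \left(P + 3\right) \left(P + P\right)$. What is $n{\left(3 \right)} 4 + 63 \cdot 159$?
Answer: $10161$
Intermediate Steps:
$n{\left(P \right)} = 2 P \left(3 + P\right)$ ($n{\left(P \right)} = \left(3 + P\right) 2 P = 2 P \left(3 + P\right)$)
$n{\left(3 \right)} 4 + 63 \cdot 159 = 2 \cdot 3 \left(3 + 3\right) 4 + 63 \cdot 159 = 2 \cdot 3 \cdot 6 \cdot 4 + 10017 = 36 \cdot 4 + 10017 = 144 + 10017 = 10161$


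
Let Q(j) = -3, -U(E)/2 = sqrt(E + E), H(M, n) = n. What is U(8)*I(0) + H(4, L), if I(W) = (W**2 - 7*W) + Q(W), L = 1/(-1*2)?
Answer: 47/2 ≈ 23.500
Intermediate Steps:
L = -1/2 (L = 1/(-2) = -1/2 ≈ -0.50000)
U(E) = -2*sqrt(2)*sqrt(E) (U(E) = -2*sqrt(E + E) = -2*sqrt(2)*sqrt(E))
I(W) = -3 + W**2 - 7*W (I(W) = (W**2 - 7*W) - 3 = -3 + W**2 - 7*W)
U(8)*I(0) + H(4, L) = (-2*sqrt(2)*sqrt(8))*(-3 + 0**2 - 7*0) - 1/2 = (-2*sqrt(2)*2*sqrt(2))*(-3 + 0 + 0) - 1/2 = -8*(-3) - 1/2 = 24 - 1/2 = 47/2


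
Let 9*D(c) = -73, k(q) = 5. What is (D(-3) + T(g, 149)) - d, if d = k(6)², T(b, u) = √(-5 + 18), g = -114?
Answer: -298/9 + √13 ≈ -29.506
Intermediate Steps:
D(c) = -73/9 (D(c) = (⅑)*(-73) = -73/9)
T(b, u) = √13
d = 25 (d = 5² = 25)
(D(-3) + T(g, 149)) - d = (-73/9 + √13) - 1*25 = (-73/9 + √13) - 25 = -298/9 + √13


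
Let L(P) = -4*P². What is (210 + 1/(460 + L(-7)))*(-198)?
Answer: -166323/4 ≈ -41581.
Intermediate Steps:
(210 + 1/(460 + L(-7)))*(-198) = (210 + 1/(460 - 4*(-7)²))*(-198) = (210 + 1/(460 - 4*49))*(-198) = (210 + 1/(460 - 196))*(-198) = (210 + 1/264)*(-198) = (55441/264)*(-198) = -166323/4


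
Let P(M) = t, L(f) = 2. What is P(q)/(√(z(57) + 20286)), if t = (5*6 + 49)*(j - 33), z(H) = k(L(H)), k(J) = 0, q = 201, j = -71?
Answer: -4108*√46/483 ≈ -57.685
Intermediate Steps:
z(H) = 0
t = -8216 (t = (5*6 + 49)*(-71 - 33) = (30 + 49)*(-104) = 79*(-104) = -8216)
P(M) = -8216
P(q)/(√(z(57) + 20286)) = -8216/√(0 + 20286) = -8216*√46/966 = -4108*√46/483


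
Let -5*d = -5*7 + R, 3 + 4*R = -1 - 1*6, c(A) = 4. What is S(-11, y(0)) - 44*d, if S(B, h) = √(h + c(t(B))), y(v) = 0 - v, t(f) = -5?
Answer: -328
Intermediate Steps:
y(v) = -v
S(B, h) = √(4 + h) (S(B, h) = √(h + 4) = √(4 + h))
R = -5/2 (R = -¾ + (-1 - 1*6)/4 = -¾ + (-1 - 6)/4 = -¾ + (¼)*(-7) = -¾ - 7/4 = -5/2 ≈ -2.5000)
d = 15/2 (d = -(-5*7 - 5/2)/5 = -(-35 - 5/2)/5 = -⅕*(-75/2) = 15/2 ≈ 7.5000)
S(-11, y(0)) - 44*d = √(4 - 1*0) - 44*15/2 = √(4 + 0) - 330 = √4 - 330 = 2 - 330 = -328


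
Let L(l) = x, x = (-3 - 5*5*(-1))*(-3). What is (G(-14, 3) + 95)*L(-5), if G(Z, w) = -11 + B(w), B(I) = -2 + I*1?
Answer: -5610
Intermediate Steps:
B(I) = -2 + I
G(Z, w) = -13 + w (G(Z, w) = -11 + (-2 + w) = -13 + w)
x = -66 (x = (-3 - 25*(-1))*(-3) = (-3 - 1*(-25))*(-3) = (-3 + 25)*(-3) = 22*(-3) = -66)
L(l) = -66
(G(-14, 3) + 95)*L(-5) = ((-13 + 3) + 95)*(-66) = (-10 + 95)*(-66) = 85*(-66) = -5610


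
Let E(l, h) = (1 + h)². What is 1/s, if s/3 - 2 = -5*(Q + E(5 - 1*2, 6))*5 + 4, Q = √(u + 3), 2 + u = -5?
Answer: -1219/4465383 + 50*I/4465383 ≈ -0.00027299 + 1.1197e-5*I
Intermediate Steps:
u = -7 (u = -2 - 5 = -7)
Q = 2*I (Q = √(-7 + 3) = √(-4) = 2*I ≈ 2.0*I)
s = -3657 - 150*I (s = 6 + 3*(-5*(2*I + (1 + 6)²)*5 + 4) = 6 + 3*(-5*(2*I + 7²)*5 + 4) = 6 + 3*(-5*(2*I + 49)*5 + 4) = 6 + 3*(-5*(49 + 2*I)*5 + 4) = 6 + 3*((-245 - 10*I)*5 + 4) = 6 + 3*((-1225 - 50*I) + 4) = 6 + 3*(-1221 - 50*I) = 6 + (-3663 - 150*I) = -3657 - 150*I ≈ -3657.0 - 150.0*I)
1/s = 1/(-3657 - 150*I) = (-3657 + 150*I)/13396149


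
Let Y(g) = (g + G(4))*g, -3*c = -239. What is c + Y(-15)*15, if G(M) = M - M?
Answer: 10364/3 ≈ 3454.7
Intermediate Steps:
c = 239/3 (c = -1/3*(-239) = 239/3 ≈ 79.667)
G(M) = 0
Y(g) = g**2 (Y(g) = (g + 0)*g = g*g = g**2)
c + Y(-15)*15 = 239/3 + (-15)**2*15 = 239/3 + 225*15 = 239/3 + 3375 = 10364/3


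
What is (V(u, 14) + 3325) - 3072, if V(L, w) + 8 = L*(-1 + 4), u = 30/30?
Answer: 248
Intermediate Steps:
u = 1 (u = 30*(1/30) = 1)
V(L, w) = -8 + 3*L (V(L, w) = -8 + L*(-1 + 4) = -8 + L*3 = -8 + 3*L)
(V(u, 14) + 3325) - 3072 = ((-8 + 3*1) + 3325) - 3072 = ((-8 + 3) + 3325) - 3072 = (-5 + 3325) - 3072 = 3320 - 3072 = 248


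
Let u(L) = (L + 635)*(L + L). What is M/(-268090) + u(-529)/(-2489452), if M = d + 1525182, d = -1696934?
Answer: 57204264653/83424648335 ≈ 0.68570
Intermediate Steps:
u(L) = 2*L*(635 + L) (u(L) = (635 + L)*(2*L) = 2*L*(635 + L))
M = -171752 (M = -1696934 + 1525182 = -171752)
M/(-268090) + u(-529)/(-2489452) = -171752/(-268090) + (2*(-529)*(635 - 529))/(-2489452) = -171752*(-1/268090) + (2*(-529)*106)*(-1/2489452) = 85876/134045 - 112148*(-1/2489452) = 85876/134045 + 28037/622363 = 57204264653/83424648335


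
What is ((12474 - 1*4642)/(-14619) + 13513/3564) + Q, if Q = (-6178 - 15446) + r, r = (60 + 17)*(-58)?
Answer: -41187108277/1578852 ≈ -26087.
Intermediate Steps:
r = -4466 (r = 77*(-58) = -4466)
Q = -26090 (Q = (-6178 - 15446) - 4466 = -21624 - 4466 = -26090)
((12474 - 1*4642)/(-14619) + 13513/3564) + Q = ((12474 - 1*4642)/(-14619) + 13513/3564) - 26090 = ((12474 - 4642)*(-1/14619) + 13513*(1/3564)) - 26090 = (7832*(-1/14619) + 13513/3564) - 26090 = (-712/1329 + 13513/3564) - 26090 = 5140403/1578852 - 26090 = -41187108277/1578852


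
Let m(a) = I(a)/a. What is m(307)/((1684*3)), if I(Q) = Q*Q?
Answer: 307/5052 ≈ 0.060768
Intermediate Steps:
I(Q) = Q**2
m(a) = a (m(a) = a**2/a = a)
m(307)/((1684*3)) = 307/((1684*3)) = 307/5052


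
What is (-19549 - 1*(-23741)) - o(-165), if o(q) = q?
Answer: 4357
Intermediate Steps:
(-19549 - 1*(-23741)) - o(-165) = (-19549 - 1*(-23741)) - 1*(-165) = (-19549 + 23741) + 165 = 4192 + 165 = 4357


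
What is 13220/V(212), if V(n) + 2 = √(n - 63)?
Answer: 5288/29 + 2644*√149/29 ≈ 1295.2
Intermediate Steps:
V(n) = -2 + √(-63 + n) (V(n) = -2 + √(n - 63) = -2 + √(-63 + n))
13220/V(212) = 13220/(-2 + √(-63 + 212)) = 13220/(-2 + √149)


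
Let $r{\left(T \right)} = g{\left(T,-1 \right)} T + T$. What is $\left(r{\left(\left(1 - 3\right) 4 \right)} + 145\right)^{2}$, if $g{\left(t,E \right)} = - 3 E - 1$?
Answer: $14641$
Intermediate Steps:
$g{\left(t,E \right)} = -1 - 3 E$
$r{\left(T \right)} = 3 T$ ($r{\left(T \right)} = \left(-1 - -3\right) T + T = \left(-1 + 3\right) T + T = 2 T + T = 3 T$)
$\left(r{\left(\left(1 - 3\right) 4 \right)} + 145\right)^{2} = \left(3 \left(1 - 3\right) 4 + 145\right)^{2} = \left(3 \left(\left(-2\right) 4\right) + 145\right)^{2} = \left(3 \left(-8\right) + 145\right)^{2} = \left(-24 + 145\right)^{2} = 121^{2} = 14641$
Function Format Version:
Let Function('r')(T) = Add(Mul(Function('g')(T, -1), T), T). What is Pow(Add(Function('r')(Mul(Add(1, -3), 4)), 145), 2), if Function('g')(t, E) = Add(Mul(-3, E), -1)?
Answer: 14641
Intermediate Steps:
Function('g')(t, E) = Add(-1, Mul(-3, E))
Function('r')(T) = Mul(3, T) (Function('r')(T) = Add(Mul(Add(-1, Mul(-3, -1)), T), T) = Add(Mul(Add(-1, 3), T), T) = Add(Mul(2, T), T) = Mul(3, T))
Pow(Add(Function('r')(Mul(Add(1, -3), 4)), 145), 2) = Pow(Add(Mul(3, Mul(Add(1, -3), 4)), 145), 2) = Pow(Add(Mul(3, Mul(-2, 4)), 145), 2) = Pow(Add(Mul(3, -8), 145), 2) = Pow(Add(-24, 145), 2) = Pow(121, 2) = 14641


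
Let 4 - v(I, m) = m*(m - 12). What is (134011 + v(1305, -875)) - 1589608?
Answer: -2231718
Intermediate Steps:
v(I, m) = 4 - m*(-12 + m) (v(I, m) = 4 - m*(m - 12) = 4 - m*(-12 + m))
(134011 + v(1305, -875)) - 1589608 = (134011 + (4 - 1*(-875)**2 + 12*(-875))) - 1589608 = (134011 + (4 - 1*765625 - 10500)) - 1589608 = (134011 + (4 - 765625 - 10500)) - 1589608 = (134011 - 776121) - 1589608 = -642110 - 1589608 = -2231718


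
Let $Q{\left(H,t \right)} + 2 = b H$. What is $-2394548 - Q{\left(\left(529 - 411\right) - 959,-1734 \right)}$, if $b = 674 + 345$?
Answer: $-1537567$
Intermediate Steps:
$b = 1019$
$Q{\left(H,t \right)} = -2 + 1019 H$
$-2394548 - Q{\left(\left(529 - 411\right) - 959,-1734 \right)} = -2394548 - \left(-2 + 1019 \left(\left(529 - 411\right) - 959\right)\right) = -2394548 - \left(-2 + 1019 \left(118 - 959\right)\right) = -2394548 - \left(-2 + 1019 \left(-841\right)\right) = -2394548 - \left(-2 - 856979\right) = -2394548 - -856981 = -2394548 + 856981 = -1537567$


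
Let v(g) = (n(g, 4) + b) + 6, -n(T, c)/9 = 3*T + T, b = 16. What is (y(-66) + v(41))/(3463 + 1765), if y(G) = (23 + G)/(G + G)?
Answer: -191885/690096 ≈ -0.27806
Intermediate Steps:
n(T, c) = -36*T (n(T, c) = -9*(3*T + T) = -36*T)
y(G) = (23 + G)/(2*G) (y(G) = (23 + G)/((2*G)) = (23 + G)*(1/(2*G)) = (23 + G)/(2*G))
v(g) = 22 - 36*g (v(g) = (-36*g + 16) + 6 = (16 - 36*g) + 6 = 22 - 36*g)
(y(-66) + v(41))/(3463 + 1765) = ((½)*(23 - 66)/(-66) + (22 - 36*41))/(3463 + 1765) = ((½)*(-1/66)*(-43) + (22 - 1476))/5228 = (43/132 - 1454)*(1/5228) = -191885/132*1/5228 = -191885/690096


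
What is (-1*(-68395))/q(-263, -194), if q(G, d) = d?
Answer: -68395/194 ≈ -352.55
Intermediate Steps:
(-1*(-68395))/q(-263, -194) = -1*(-68395)/(-194) = 68395*(-1/194) = -68395/194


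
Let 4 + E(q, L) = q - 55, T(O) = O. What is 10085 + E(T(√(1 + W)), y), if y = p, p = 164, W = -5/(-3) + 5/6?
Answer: 10026 + √14/2 ≈ 10028.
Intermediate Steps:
W = 5/2 (W = -5*(-⅓) + 5*(⅙) = 5/3 + ⅚ = 5/2 ≈ 2.5000)
y = 164
E(q, L) = -59 + q (E(q, L) = -4 + (q - 55) = -4 + (-55 + q) = -59 + q)
10085 + E(T(√(1 + W)), y) = 10085 + (-59 + √(1 + 5/2)) = 10085 + (-59 + √(7/2)) = 10085 + (-59 + √14/2) = 10026 + √14/2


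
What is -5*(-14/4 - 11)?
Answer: 145/2 ≈ 72.500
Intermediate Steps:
-5*(-14/4 - 11) = -5*(-14*¼ - 11) = -5*(-7/2 - 11) = -5*(-29/2) = 145/2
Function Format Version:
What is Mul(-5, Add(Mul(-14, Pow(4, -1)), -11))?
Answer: Rational(145, 2) ≈ 72.500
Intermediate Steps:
Mul(-5, Add(Mul(-14, Pow(4, -1)), -11)) = Mul(-5, Add(Mul(-14, Rational(1, 4)), -11)) = Mul(-5, Add(Rational(-7, 2), -11)) = Mul(-5, Rational(-29, 2)) = Rational(145, 2)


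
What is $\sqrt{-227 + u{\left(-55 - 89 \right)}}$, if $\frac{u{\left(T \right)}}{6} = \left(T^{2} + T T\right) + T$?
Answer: $\sqrt{247741} \approx 497.74$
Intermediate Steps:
$u{\left(T \right)} = 6 T + 12 T^{2}$ ($u{\left(T \right)} = 6 \left(\left(T^{2} + T T\right) + T\right) = 6 \left(\left(T^{2} + T^{2}\right) + T\right) = 6 \left(2 T^{2} + T\right) = 6 \left(T + 2 T^{2}\right) = 6 T + 12 T^{2}$)
$\sqrt{-227 + u{\left(-55 - 89 \right)}} = \sqrt{-227 + 6 \left(-55 - 89\right) \left(1 + 2 \left(-55 - 89\right)\right)} = \sqrt{-227 + 6 \left(-144\right) \left(1 + 2 \left(-144\right)\right)} = \sqrt{-227 + 6 \left(-144\right) \left(1 - 288\right)} = \sqrt{-227 + 6 \left(-144\right) \left(-287\right)} = \sqrt{-227 + 247968} = \sqrt{247741}$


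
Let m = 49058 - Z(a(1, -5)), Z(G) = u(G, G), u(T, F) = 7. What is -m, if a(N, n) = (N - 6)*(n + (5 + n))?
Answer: -49051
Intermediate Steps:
a(N, n) = (-6 + N)*(5 + 2*n)
Z(G) = 7
m = 49051 (m = 49058 - 1*7 = 49058 - 7 = 49051)
-m = -1*49051 = -49051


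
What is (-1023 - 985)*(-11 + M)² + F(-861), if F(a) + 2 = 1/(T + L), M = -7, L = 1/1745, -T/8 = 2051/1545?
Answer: -3725355782507/5726083 ≈ -6.5059e+5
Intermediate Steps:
T = -16408/1545 ≈ -10.620
L = 1/1745 ≈ 0.00057307
F(a) = -11991371/5726083 (F(a) = -2 + 1/(-16408/1545 + 1/1745) = -2 + 1/(-5726083/539205) = -2 - 539205/5726083 = -11991371/5726083)
(-1023 - 985)*(-11 + M)² + F(-861) = (-1023 - 985)*(-11 - 7)² - 11991371/5726083 = -2008*(-18)² - 11991371/5726083 = -2008*324 - 11991371/5726083 = -650592 - 11991371/5726083 = -3725355782507/5726083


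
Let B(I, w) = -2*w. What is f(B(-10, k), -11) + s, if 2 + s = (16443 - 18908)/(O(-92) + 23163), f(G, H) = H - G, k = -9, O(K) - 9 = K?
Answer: -143589/4616 ≈ -31.107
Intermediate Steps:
O(K) = 9 + K
s = -9725/4616 (s = -2 + (16443 - 18908)/((9 - 92) + 23163) = -2 - 2465/(-83 + 23163) = -2 - 2465/23080 = -2 - 2465*1/23080 = -2 - 493/4616 = -9725/4616 ≈ -2.1068)
f(B(-10, k), -11) + s = (-11 - (-2)*(-9)) - 9725/4616 = (-11 - 1*18) - 9725/4616 = (-11 - 18) - 9725/4616 = -29 - 9725/4616 = -143589/4616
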